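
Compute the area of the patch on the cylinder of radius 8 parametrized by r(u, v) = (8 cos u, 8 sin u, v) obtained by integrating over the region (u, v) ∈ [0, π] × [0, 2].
Area = 16*pi

Area = ∫∫ √(EG − F²) du dv with √(EG − F²) = 8. Integrating over [0, π] × [0, 2] gives 16*pi.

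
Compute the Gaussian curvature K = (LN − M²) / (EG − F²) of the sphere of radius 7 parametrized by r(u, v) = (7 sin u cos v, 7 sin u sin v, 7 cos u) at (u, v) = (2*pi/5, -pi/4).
K = 1/49

Coefficients of the first fundamental form: E = 49, F = 0, G = 49*sin(u)^2.
Coefficients of the second fundamental form: L = -7*sin(u)/Abs(sin(u)), M = 0, N = -7*sin(u)^3/Abs(sin(u)).
Assemble K = (LN − M²)/(EG − F²) = 1/49. At (u, v) = (2*pi/5, -pi/4): K = 1/49.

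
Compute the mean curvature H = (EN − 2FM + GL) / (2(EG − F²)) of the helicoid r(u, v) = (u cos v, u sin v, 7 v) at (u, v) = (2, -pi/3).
H = 0

With E = 1, F = 0, G = u^2 + 49, L = 0, M = -7/sqrt(u^2 + 49), N = 0, assemble
  H = (EN − 2FM + GL) / (2(EG − F²)) = 0.
At (u, v) = (2, -pi/3): H = 0.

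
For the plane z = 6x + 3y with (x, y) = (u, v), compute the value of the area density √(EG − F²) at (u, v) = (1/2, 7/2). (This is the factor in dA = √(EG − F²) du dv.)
√(EG − F²)|_{(1/2, 7/2)} = sqrt(46)

E = 37, F = 18, G = 10, so EG − F² = 46. Taking the positive square root: √(EG − F²) = sqrt(46). At (u, v) = (1/2, 7/2): sqrt(46).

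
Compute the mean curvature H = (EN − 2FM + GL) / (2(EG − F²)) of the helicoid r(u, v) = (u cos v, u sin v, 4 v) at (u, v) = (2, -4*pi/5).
H = 0

With E = 1, F = 0, G = u^2 + 16, L = 0, M = -4/sqrt(u^2 + 16), N = 0, assemble
  H = (EN − 2FM + GL) / (2(EG − F²)) = 0.
At (u, v) = (2, -4*pi/5): H = 0.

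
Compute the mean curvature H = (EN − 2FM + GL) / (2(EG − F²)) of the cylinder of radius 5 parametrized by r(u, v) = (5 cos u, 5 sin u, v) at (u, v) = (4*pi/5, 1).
H = -1/10

With E = 25, F = 0, G = 1, L = -5, M = 0, N = 0, assemble
  H = (EN − 2FM + GL) / (2(EG − F²)) = -1/10.
At (u, v) = (4*pi/5, 1): H = -1/10.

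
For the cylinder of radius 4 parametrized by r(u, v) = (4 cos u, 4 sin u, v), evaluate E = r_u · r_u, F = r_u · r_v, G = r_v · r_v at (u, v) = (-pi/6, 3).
E = 16;  F = 0;  G = 1

Partials: r_u = (-4*sin(u), 4*cos(u), 0), r_v = (0, 0, 1). As functions of (u, v):
  E = r_u · r_u = 16,
  F = r_u · r_v = 0,
  G = r_v · r_v = 1.
Evaluating at (u, v) = (-pi/6, 3): E = 16, F = 0, G = 1.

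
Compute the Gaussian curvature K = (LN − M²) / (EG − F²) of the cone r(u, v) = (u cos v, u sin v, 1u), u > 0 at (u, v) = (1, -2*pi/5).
K = 0

Coefficients of the first fundamental form: E = 2, F = 0, G = u^2.
Coefficients of the second fundamental form: L = 0, M = 0, N = sqrt(2)*u^2/(2*Abs(u)).
Assemble K = (LN − M²)/(EG − F²) = 0. At (u, v) = (1, -2*pi/5): K = 0.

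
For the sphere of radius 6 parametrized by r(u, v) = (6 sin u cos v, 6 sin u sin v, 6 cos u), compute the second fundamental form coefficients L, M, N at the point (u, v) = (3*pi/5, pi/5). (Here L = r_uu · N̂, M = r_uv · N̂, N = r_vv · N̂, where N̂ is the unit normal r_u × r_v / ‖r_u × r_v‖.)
L = -6;  M = 0;  N = -15/4 - 3*sqrt(5)/4

Compute the unit normal N̂(u, v) = (sin(u)^2*cos(v)/Abs(sin(u)), sin(u)^2*sin(v)/Abs(sin(u)), sin(2*u)/(2*Abs(sin(u)))), and the second partials r_uu, r_uv, r_vv. Take dot products:
  L(u, v) = r_uu · N̂ = -6*sin(u)/Abs(sin(u)),
  M(u, v) = r_uv · N̂ = 0,
  N(u, v) = r_vv · N̂ = -6*sin(u)^3/Abs(sin(u)).
Evaluating at (u, v) = (3*pi/5, pi/5):
  L = -6, M = 0, N = -15/4 - 3*sqrt(5)/4.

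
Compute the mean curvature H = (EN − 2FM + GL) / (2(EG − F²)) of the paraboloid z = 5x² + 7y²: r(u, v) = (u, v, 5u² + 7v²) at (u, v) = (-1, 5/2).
H = 2279*sqrt(1326)/586092

With E = 100*u^2 + 1, F = 140*u*v, G = 196*v^2 + 1, L = 10/sqrt(100*u^2 + 196*v^2 + 1), M = 0, N = 14/sqrt(100*u^2 + 196*v^2 + 1), assemble
  H = (EN − 2FM + GL) / (2(EG − F²)) = 4*(175*u^2 + 245*v^2 + 3)/(100*u^2 + 196*v^2 + 1)^(3/2).
At (u, v) = (-1, 5/2): H = 2279*sqrt(1326)/586092.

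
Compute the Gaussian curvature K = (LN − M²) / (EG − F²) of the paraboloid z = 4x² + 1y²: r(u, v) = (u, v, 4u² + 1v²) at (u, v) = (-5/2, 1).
K = 16/164025

Coefficients of the first fundamental form: E = 64*u^2 + 1, F = 16*u*v, G = 4*v^2 + 1.
Coefficients of the second fundamental form: L = 8/sqrt(64*u^2 + 4*v^2 + 1), M = 0, N = 2/sqrt(64*u^2 + 4*v^2 + 1).
Assemble K = (LN − M²)/(EG − F²) = 16/(4096*u^4 + 512*u^2*v^2 + 128*u^2 + 16*v^4 + 8*v^2 + 1). At (u, v) = (-5/2, 1): K = 16/164025.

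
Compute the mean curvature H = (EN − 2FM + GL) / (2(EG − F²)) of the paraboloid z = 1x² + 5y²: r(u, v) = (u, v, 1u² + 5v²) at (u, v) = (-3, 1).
H = 286*sqrt(137)/18769

With E = 4*u^2 + 1, F = 20*u*v, G = 100*v^2 + 1, L = 2/sqrt(4*u^2 + 100*v^2 + 1), M = 0, N = 10/sqrt(4*u^2 + 100*v^2 + 1), assemble
  H = (EN − 2FM + GL) / (2(EG − F²)) = 2*(10*u^2 + 50*v^2 + 3)/(4*u^2 + 100*v^2 + 1)^(3/2).
At (u, v) = (-3, 1): H = 286*sqrt(137)/18769.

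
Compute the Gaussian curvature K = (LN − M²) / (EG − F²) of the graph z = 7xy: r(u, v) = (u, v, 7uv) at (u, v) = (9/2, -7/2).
K = -196/10156969

Coefficients of the first fundamental form: E = 49*v^2 + 1, F = 49*u*v, G = 49*u^2 + 1.
Coefficients of the second fundamental form: L = 0, M = 7/sqrt(49*u^2 + 49*v^2 + 1), N = 0.
Assemble K = (LN − M²)/(EG − F²) = -49/(2401*u^4 + 4802*u^2*v^2 + 98*u^2 + 2401*v^4 + 98*v^2 + 1). At (u, v) = (9/2, -7/2): K = -196/10156969.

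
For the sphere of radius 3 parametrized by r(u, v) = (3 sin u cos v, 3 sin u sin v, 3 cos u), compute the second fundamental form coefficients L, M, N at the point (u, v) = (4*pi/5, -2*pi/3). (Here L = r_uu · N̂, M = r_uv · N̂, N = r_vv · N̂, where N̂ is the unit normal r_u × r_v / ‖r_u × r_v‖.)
L = -3;  M = 0;  N = -15/8 + 3*sqrt(5)/8

Compute the unit normal N̂(u, v) = (sin(u)^2*cos(v)/Abs(sin(u)), sin(u)^2*sin(v)/Abs(sin(u)), sin(2*u)/(2*Abs(sin(u)))), and the second partials r_uu, r_uv, r_vv. Take dot products:
  L(u, v) = r_uu · N̂ = -3*sin(u)/Abs(sin(u)),
  M(u, v) = r_uv · N̂ = 0,
  N(u, v) = r_vv · N̂ = -3*sin(u)^3/Abs(sin(u)).
Evaluating at (u, v) = (4*pi/5, -2*pi/3):
  L = -3, M = 0, N = -15/8 + 3*sqrt(5)/8.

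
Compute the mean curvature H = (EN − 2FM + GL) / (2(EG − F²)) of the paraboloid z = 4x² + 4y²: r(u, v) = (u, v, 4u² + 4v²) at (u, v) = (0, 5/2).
H = 1608*sqrt(401)/160801

With E = 64*u^2 + 1, F = 64*u*v, G = 64*v^2 + 1, L = 8/sqrt(64*u^2 + 64*v^2 + 1), M = 0, N = 8/sqrt(64*u^2 + 64*v^2 + 1), assemble
  H = (EN − 2FM + GL) / (2(EG − F²)) = 8*(32*u^2 + 32*v^2 + 1)/(64*u^2 + 64*v^2 + 1)^(3/2).
At (u, v) = (0, 5/2): H = 1608*sqrt(401)/160801.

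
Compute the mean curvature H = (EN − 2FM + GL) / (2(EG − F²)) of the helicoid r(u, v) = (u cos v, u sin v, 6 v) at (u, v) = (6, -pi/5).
H = 0

With E = 1, F = 0, G = u^2 + 36, L = 0, M = -6/sqrt(u^2 + 36), N = 0, assemble
  H = (EN − 2FM + GL) / (2(EG − F²)) = 0.
At (u, v) = (6, -pi/5): H = 0.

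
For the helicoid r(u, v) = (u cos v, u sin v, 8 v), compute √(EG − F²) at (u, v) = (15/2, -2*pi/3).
√(EG − F²)|_{(15/2, -2*pi/3)} = sqrt(481)/2

E = 1, F = 0, G = u^2 + 64; EG − F² = u^2 + 64; √(EG − F²) = sqrt(u^2 + 64). At the given point: sqrt(481)/2.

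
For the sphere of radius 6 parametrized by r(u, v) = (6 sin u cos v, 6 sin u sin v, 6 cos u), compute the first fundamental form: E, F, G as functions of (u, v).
E = 36;  F = 0;  G = 36*sin(u)^2

Compute partials: r_u = (6*cos(u)*cos(v), 6*sin(v)*cos(u), -6*sin(u)), r_v = (-6*sin(u)*sin(v), 6*sin(u)*cos(v), 0). Then
  E = r_u · r_u = 36,
  F = r_u · r_v = 0,
  G = r_v · r_v = 36*sin(u)^2.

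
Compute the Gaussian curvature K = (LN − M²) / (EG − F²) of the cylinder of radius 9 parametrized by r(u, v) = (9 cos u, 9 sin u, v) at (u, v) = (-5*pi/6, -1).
K = 0

Coefficients of the first fundamental form: E = 81, F = 0, G = 1.
Coefficients of the second fundamental form: L = -9, M = 0, N = 0.
Assemble K = (LN − M²)/(EG − F²) = 0. At (u, v) = (-5*pi/6, -1): K = 0.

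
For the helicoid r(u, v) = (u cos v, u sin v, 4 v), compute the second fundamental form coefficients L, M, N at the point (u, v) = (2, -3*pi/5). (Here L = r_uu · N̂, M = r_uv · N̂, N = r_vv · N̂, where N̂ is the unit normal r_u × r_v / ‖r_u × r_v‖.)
L = 0;  M = -2*sqrt(5)/5;  N = 0

Compute the unit normal N̂(u, v) = (4*sin(v)/sqrt(u^2 + 16), -4*cos(v)/sqrt(u^2 + 16), u/sqrt(u^2 + 16)), and the second partials r_uu, r_uv, r_vv. Take dot products:
  L(u, v) = r_uu · N̂ = 0,
  M(u, v) = r_uv · N̂ = -4/sqrt(u^2 + 16),
  N(u, v) = r_vv · N̂ = 0.
Evaluating at (u, v) = (2, -3*pi/5):
  L = 0, M = -2*sqrt(5)/5, N = 0.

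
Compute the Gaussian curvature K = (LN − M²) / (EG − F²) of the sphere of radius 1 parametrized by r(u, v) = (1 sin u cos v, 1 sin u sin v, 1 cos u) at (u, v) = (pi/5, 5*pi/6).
K = 1

Coefficients of the first fundamental form: E = 1, F = 0, G = sin(u)^2.
Coefficients of the second fundamental form: L = -sin(u)/Abs(sin(u)), M = 0, N = -sin(u)^3/Abs(sin(u)).
Assemble K = (LN − M²)/(EG − F²) = 1. At (u, v) = (pi/5, 5*pi/6): K = 1.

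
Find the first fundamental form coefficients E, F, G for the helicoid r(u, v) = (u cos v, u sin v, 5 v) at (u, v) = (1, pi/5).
E = 1;  F = 0;  G = 26

Partials: r_u = (cos(v), sin(v), 0), r_v = (-u*sin(v), u*cos(v), 5). As functions of (u, v):
  E = r_u · r_u = 1,
  F = r_u · r_v = 0,
  G = r_v · r_v = u^2 + 25.
Evaluating at (u, v) = (1, pi/5): E = 1, F = 0, G = 26.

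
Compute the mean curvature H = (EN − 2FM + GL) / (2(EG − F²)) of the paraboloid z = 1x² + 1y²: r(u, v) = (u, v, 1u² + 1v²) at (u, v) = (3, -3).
H = 74*sqrt(73)/5329

With E = 4*u^2 + 1, F = 4*u*v, G = 4*v^2 + 1, L = 2/sqrt(4*u^2 + 4*v^2 + 1), M = 0, N = 2/sqrt(4*u^2 + 4*v^2 + 1), assemble
  H = (EN − 2FM + GL) / (2(EG − F²)) = 2*(2*u^2 + 2*v^2 + 1)/(4*u^2 + 4*v^2 + 1)^(3/2).
At (u, v) = (3, -3): H = 74*sqrt(73)/5329.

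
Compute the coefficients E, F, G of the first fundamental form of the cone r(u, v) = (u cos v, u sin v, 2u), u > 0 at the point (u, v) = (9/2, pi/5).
E = 5;  F = 0;  G = 81/4

Partials: r_u = (cos(v), sin(v), 2), r_v = (-u*sin(v), u*cos(v), 0). As functions of (u, v):
  E = r_u · r_u = 5,
  F = r_u · r_v = 0,
  G = r_v · r_v = u^2.
Evaluating at (u, v) = (9/2, pi/5): E = 5, F = 0, G = 81/4.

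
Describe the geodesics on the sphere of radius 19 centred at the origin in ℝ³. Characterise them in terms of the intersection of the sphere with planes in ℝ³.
Geodesics on the sphere of radius 19 are great circles — circles of radius 19 obtained as the intersection of the sphere with planes through the origin (the centre of the sphere).

A curve α(t) of nonzero constant speed on the sphere of radius 19 is a geodesic iff its acceleration α̈ is everywhere normal to the surface, i.e. parallel to the radial vector α(t). Then d/dt(α × α̇) = α̇ × α̇ + α × α̈ = 0, so α × α̇ is a constant vector n ≠ 0 and α(t) · n = 0 for all t: α lies in the plane through the origin with normal n. The intersection of that plane with the sphere is a circle of radius 19 (a great circle). Conversely, a great circle traversed at constant speed has centripetal acceleration pointing at the origin, hence normal to the sphere, so every great circle is a geodesic.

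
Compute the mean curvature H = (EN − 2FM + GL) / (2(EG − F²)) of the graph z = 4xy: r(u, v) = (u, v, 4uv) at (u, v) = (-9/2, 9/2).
H = 1296*sqrt(649)/421201

With E = 16*v^2 + 1, F = 16*u*v, G = 16*u^2 + 1, L = 0, M = 4/sqrt(16*u^2 + 16*v^2 + 1), N = 0, assemble
  H = (EN − 2FM + GL) / (2(EG − F²)) = -64*u*v/(16*u^2 + 16*v^2 + 1)^(3/2).
At (u, v) = (-9/2, 9/2): H = 1296*sqrt(649)/421201.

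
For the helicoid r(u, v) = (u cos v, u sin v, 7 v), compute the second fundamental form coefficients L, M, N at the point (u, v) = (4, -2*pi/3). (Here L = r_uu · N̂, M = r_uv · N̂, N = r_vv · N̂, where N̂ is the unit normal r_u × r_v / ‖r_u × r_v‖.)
L = 0;  M = -7*sqrt(65)/65;  N = 0

Compute the unit normal N̂(u, v) = (7*sin(v)/sqrt(u^2 + 49), -7*cos(v)/sqrt(u^2 + 49), u/sqrt(u^2 + 49)), and the second partials r_uu, r_uv, r_vv. Take dot products:
  L(u, v) = r_uu · N̂ = 0,
  M(u, v) = r_uv · N̂ = -7/sqrt(u^2 + 49),
  N(u, v) = r_vv · N̂ = 0.
Evaluating at (u, v) = (4, -2*pi/3):
  L = 0, M = -7*sqrt(65)/65, N = 0.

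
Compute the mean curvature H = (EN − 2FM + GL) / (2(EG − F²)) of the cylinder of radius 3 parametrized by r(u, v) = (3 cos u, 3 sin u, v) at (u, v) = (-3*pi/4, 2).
H = -1/6

With E = 9, F = 0, G = 1, L = -3, M = 0, N = 0, assemble
  H = (EN − 2FM + GL) / (2(EG − F²)) = -1/6.
At (u, v) = (-3*pi/4, 2): H = -1/6.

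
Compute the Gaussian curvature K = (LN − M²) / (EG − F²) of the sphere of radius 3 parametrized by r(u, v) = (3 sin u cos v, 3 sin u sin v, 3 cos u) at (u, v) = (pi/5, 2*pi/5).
K = 1/9

Coefficients of the first fundamental form: E = 9, F = 0, G = 9*sin(u)^2.
Coefficients of the second fundamental form: L = -3*sin(u)/Abs(sin(u)), M = 0, N = -3*sin(u)^3/Abs(sin(u)).
Assemble K = (LN − M²)/(EG − F²) = 1/9. At (u, v) = (pi/5, 2*pi/5): K = 1/9.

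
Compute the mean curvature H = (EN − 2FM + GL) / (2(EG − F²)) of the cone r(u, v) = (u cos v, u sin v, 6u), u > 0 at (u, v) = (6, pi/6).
H = sqrt(37)/74

With E = 37, F = 0, G = u^2, L = 0, M = 0, N = 6*sqrt(37)*u^2/(37*Abs(u)), assemble
  H = (EN − 2FM + GL) / (2(EG − F²)) = 3*sqrt(37)/(37*Abs(u)).
At (u, v) = (6, pi/6): H = sqrt(37)/74.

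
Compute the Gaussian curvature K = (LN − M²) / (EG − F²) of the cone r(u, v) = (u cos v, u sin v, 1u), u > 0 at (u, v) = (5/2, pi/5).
K = 0

Coefficients of the first fundamental form: E = 2, F = 0, G = u^2.
Coefficients of the second fundamental form: L = 0, M = 0, N = sqrt(2)*u^2/(2*Abs(u)).
Assemble K = (LN − M²)/(EG − F²) = 0. At (u, v) = (5/2, pi/5): K = 0.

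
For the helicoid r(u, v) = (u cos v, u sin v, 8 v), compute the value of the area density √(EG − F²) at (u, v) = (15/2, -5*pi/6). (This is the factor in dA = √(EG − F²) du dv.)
√(EG − F²)|_{(15/2, -5*pi/6)} = sqrt(481)/2

E = 1, F = 0, G = u^2 + 64, so EG − F² = u^2 + 64. Taking the positive square root: √(EG − F²) = sqrt(u^2 + 64). At (u, v) = (15/2, -5*pi/6): sqrt(481)/2.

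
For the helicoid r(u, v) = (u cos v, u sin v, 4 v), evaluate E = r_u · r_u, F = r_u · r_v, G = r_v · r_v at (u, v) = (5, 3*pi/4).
E = 1;  F = 0;  G = 41

Partials: r_u = (cos(v), sin(v), 0), r_v = (-u*sin(v), u*cos(v), 4). As functions of (u, v):
  E = r_u · r_u = 1,
  F = r_u · r_v = 0,
  G = r_v · r_v = u^2 + 16.
Evaluating at (u, v) = (5, 3*pi/4): E = 1, F = 0, G = 41.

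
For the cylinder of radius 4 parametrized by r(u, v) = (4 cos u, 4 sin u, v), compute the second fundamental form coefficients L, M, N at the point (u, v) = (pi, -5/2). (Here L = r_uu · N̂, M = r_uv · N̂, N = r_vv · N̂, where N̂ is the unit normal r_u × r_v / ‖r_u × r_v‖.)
L = -4;  M = 0;  N = 0

Compute the unit normal N̂(u, v) = (cos(u), sin(u), 0), and the second partials r_uu, r_uv, r_vv. Take dot products:
  L(u, v) = r_uu · N̂ = -4,
  M(u, v) = r_uv · N̂ = 0,
  N(u, v) = r_vv · N̂ = 0.
Evaluating at (u, v) = (pi, -5/2):
  L = -4, M = 0, N = 0.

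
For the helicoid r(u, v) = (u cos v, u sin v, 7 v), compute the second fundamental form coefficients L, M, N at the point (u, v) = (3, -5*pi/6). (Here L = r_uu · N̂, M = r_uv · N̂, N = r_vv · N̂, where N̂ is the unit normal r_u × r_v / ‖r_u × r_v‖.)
L = 0;  M = -7*sqrt(58)/58;  N = 0

Compute the unit normal N̂(u, v) = (7*sin(v)/sqrt(u^2 + 49), -7*cos(v)/sqrt(u^2 + 49), u/sqrt(u^2 + 49)), and the second partials r_uu, r_uv, r_vv. Take dot products:
  L(u, v) = r_uu · N̂ = 0,
  M(u, v) = r_uv · N̂ = -7/sqrt(u^2 + 49),
  N(u, v) = r_vv · N̂ = 0.
Evaluating at (u, v) = (3, -5*pi/6):
  L = 0, M = -7*sqrt(58)/58, N = 0.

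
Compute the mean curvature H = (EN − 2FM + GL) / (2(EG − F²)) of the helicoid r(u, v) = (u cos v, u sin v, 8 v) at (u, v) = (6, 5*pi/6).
H = 0

With E = 1, F = 0, G = u^2 + 64, L = 0, M = -8/sqrt(u^2 + 64), N = 0, assemble
  H = (EN − 2FM + GL) / (2(EG − F²)) = 0.
At (u, v) = (6, 5*pi/6): H = 0.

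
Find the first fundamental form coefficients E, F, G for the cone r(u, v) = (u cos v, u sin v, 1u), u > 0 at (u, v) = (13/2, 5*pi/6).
E = 2;  F = 0;  G = 169/4

Partials: r_u = (cos(v), sin(v), 1), r_v = (-u*sin(v), u*cos(v), 0). As functions of (u, v):
  E = r_u · r_u = 2,
  F = r_u · r_v = 0,
  G = r_v · r_v = u^2.
Evaluating at (u, v) = (13/2, 5*pi/6): E = 2, F = 0, G = 169/4.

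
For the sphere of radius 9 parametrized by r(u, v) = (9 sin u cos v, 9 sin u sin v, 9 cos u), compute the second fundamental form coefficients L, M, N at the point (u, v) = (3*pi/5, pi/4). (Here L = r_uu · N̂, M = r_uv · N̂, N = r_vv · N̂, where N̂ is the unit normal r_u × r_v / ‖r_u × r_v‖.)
L = -9;  M = 0;  N = -45/8 - 9*sqrt(5)/8

Compute the unit normal N̂(u, v) = (sin(u)^2*cos(v)/Abs(sin(u)), sin(u)^2*sin(v)/Abs(sin(u)), sin(2*u)/(2*Abs(sin(u)))), and the second partials r_uu, r_uv, r_vv. Take dot products:
  L(u, v) = r_uu · N̂ = -9*sin(u)/Abs(sin(u)),
  M(u, v) = r_uv · N̂ = 0,
  N(u, v) = r_vv · N̂ = -9*sin(u)^3/Abs(sin(u)).
Evaluating at (u, v) = (3*pi/5, pi/4):
  L = -9, M = 0, N = -45/8 - 9*sqrt(5)/8.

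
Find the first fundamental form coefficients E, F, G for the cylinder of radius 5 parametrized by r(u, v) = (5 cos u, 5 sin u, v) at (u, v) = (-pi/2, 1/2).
E = 25;  F = 0;  G = 1

Partials: r_u = (-5*sin(u), 5*cos(u), 0), r_v = (0, 0, 1). As functions of (u, v):
  E = r_u · r_u = 25,
  F = r_u · r_v = 0,
  G = r_v · r_v = 1.
Evaluating at (u, v) = (-pi/2, 1/2): E = 25, F = 0, G = 1.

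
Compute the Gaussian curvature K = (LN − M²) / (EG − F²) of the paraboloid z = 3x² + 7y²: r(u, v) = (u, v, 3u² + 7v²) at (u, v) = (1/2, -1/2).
K = 84/3481

Coefficients of the first fundamental form: E = 36*u^2 + 1, F = 84*u*v, G = 196*v^2 + 1.
Coefficients of the second fundamental form: L = 6/sqrt(36*u^2 + 196*v^2 + 1), M = 0, N = 14/sqrt(36*u^2 + 196*v^2 + 1).
Assemble K = (LN − M²)/(EG − F²) = 84/(1296*u^4 + 14112*u^2*v^2 + 72*u^2 + 38416*v^4 + 392*v^2 + 1). At (u, v) = (1/2, -1/2): K = 84/3481.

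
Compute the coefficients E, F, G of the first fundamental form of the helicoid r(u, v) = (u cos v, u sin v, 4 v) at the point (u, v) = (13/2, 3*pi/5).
E = 1;  F = 0;  G = 233/4

Partials: r_u = (cos(v), sin(v), 0), r_v = (-u*sin(v), u*cos(v), 4). As functions of (u, v):
  E = r_u · r_u = 1,
  F = r_u · r_v = 0,
  G = r_v · r_v = u^2 + 16.
Evaluating at (u, v) = (13/2, 3*pi/5): E = 1, F = 0, G = 233/4.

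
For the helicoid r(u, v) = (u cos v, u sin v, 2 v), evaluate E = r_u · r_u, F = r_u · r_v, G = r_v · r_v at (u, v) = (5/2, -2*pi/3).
E = 1;  F = 0;  G = 41/4

Partials: r_u = (cos(v), sin(v), 0), r_v = (-u*sin(v), u*cos(v), 2). As functions of (u, v):
  E = r_u · r_u = 1,
  F = r_u · r_v = 0,
  G = r_v · r_v = u^2 + 4.
Evaluating at (u, v) = (5/2, -2*pi/3): E = 1, F = 0, G = 41/4.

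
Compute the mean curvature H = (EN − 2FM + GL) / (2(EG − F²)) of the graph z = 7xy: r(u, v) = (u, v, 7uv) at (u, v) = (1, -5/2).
H = 1372*sqrt(57)/81225

With E = 49*v^2 + 1, F = 49*u*v, G = 49*u^2 + 1, L = 0, M = 7/sqrt(49*u^2 + 49*v^2 + 1), N = 0, assemble
  H = (EN − 2FM + GL) / (2(EG − F²)) = -343*u*v/(49*u^2 + 49*v^2 + 1)^(3/2).
At (u, v) = (1, -5/2): H = 1372*sqrt(57)/81225.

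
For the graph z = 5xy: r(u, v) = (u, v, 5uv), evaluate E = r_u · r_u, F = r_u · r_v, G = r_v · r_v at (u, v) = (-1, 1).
E = 26;  F = -25;  G = 26

Partials: r_u = (1, 0, 5*v), r_v = (0, 1, 5*u). As functions of (u, v):
  E = r_u · r_u = 25*v^2 + 1,
  F = r_u · r_v = 25*u*v,
  G = r_v · r_v = 25*u^2 + 1.
Evaluating at (u, v) = (-1, 1): E = 26, F = -25, G = 26.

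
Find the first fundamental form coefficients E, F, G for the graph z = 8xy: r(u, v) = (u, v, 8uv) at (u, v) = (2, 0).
E = 1;  F = 0;  G = 257

Partials: r_u = (1, 0, 8*v), r_v = (0, 1, 8*u). As functions of (u, v):
  E = r_u · r_u = 64*v^2 + 1,
  F = r_u · r_v = 64*u*v,
  G = r_v · r_v = 64*u^2 + 1.
Evaluating at (u, v) = (2, 0): E = 1, F = 0, G = 257.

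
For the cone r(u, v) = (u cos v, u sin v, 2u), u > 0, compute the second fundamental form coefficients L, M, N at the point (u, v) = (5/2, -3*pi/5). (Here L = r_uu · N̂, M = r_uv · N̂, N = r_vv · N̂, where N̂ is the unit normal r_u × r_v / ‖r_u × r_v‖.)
L = 0;  M = 0;  N = sqrt(5)

Compute the unit normal N̂(u, v) = (-2*sqrt(5)*u*cos(v)/(5*Abs(u)), -2*sqrt(5)*u*sin(v)/(5*Abs(u)), sqrt(5)*u/(5*Abs(u))), and the second partials r_uu, r_uv, r_vv. Take dot products:
  L(u, v) = r_uu · N̂ = 0,
  M(u, v) = r_uv · N̂ = 0,
  N(u, v) = r_vv · N̂ = 2*sqrt(5)*u^2/(5*Abs(u)).
Evaluating at (u, v) = (5/2, -3*pi/5):
  L = 0, M = 0, N = sqrt(5).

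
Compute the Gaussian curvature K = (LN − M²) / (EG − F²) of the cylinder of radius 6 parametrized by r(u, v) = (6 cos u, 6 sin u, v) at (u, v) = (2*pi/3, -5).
K = 0

Coefficients of the first fundamental form: E = 36, F = 0, G = 1.
Coefficients of the second fundamental form: L = -6, M = 0, N = 0.
Assemble K = (LN − M²)/(EG − F²) = 0. At (u, v) = (2*pi/3, -5): K = 0.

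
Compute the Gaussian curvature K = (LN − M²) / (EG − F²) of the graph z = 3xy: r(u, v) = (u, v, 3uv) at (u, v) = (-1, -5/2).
K = -144/70225

Coefficients of the first fundamental form: E = 9*v^2 + 1, F = 9*u*v, G = 9*u^2 + 1.
Coefficients of the second fundamental form: L = 0, M = 3/sqrt(9*u^2 + 9*v^2 + 1), N = 0.
Assemble K = (LN − M²)/(EG − F²) = -9/(81*u^4 + 162*u^2*v^2 + 18*u^2 + 81*v^4 + 18*v^2 + 1). At (u, v) = (-1, -5/2): K = -144/70225.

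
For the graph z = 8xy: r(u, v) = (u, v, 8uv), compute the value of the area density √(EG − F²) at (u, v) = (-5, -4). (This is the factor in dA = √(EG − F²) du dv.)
√(EG − F²)|_{(-5, -4)} = 5*sqrt(105)

E = 64*v^2 + 1, F = 64*u*v, G = 64*u^2 + 1, so EG − F² = 64*u^2 + 64*v^2 + 1. Taking the positive square root: √(EG − F²) = sqrt(64*u^2 + 64*v^2 + 1). At (u, v) = (-5, -4): 5*sqrt(105).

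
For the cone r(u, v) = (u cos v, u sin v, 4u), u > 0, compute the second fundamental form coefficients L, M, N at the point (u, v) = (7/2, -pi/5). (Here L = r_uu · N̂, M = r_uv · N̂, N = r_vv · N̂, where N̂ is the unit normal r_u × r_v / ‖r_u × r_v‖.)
L = 0;  M = 0;  N = 14*sqrt(17)/17

Compute the unit normal N̂(u, v) = (-4*sqrt(17)*u*cos(v)/(17*Abs(u)), -4*sqrt(17)*u*sin(v)/(17*Abs(u)), sqrt(17)*u/(17*Abs(u))), and the second partials r_uu, r_uv, r_vv. Take dot products:
  L(u, v) = r_uu · N̂ = 0,
  M(u, v) = r_uv · N̂ = 0,
  N(u, v) = r_vv · N̂ = 4*sqrt(17)*u^2/(17*Abs(u)).
Evaluating at (u, v) = (7/2, -pi/5):
  L = 0, M = 0, N = 14*sqrt(17)/17.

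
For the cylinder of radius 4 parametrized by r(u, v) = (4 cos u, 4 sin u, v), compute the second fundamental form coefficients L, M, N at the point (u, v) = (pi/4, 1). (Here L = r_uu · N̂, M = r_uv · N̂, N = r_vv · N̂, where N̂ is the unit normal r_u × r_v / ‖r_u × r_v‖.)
L = -4;  M = 0;  N = 0

Compute the unit normal N̂(u, v) = (cos(u), sin(u), 0), and the second partials r_uu, r_uv, r_vv. Take dot products:
  L(u, v) = r_uu · N̂ = -4,
  M(u, v) = r_uv · N̂ = 0,
  N(u, v) = r_vv · N̂ = 0.
Evaluating at (u, v) = (pi/4, 1):
  L = -4, M = 0, N = 0.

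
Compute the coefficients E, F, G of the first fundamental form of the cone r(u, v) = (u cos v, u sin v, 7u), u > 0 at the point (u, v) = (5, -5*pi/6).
E = 50;  F = 0;  G = 25

Partials: r_u = (cos(v), sin(v), 7), r_v = (-u*sin(v), u*cos(v), 0). As functions of (u, v):
  E = r_u · r_u = 50,
  F = r_u · r_v = 0,
  G = r_v · r_v = u^2.
Evaluating at (u, v) = (5, -5*pi/6): E = 50, F = 0, G = 25.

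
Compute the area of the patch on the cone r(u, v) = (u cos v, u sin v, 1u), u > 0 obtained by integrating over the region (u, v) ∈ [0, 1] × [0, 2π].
Area = sqrt(2)*pi

Area = ∫∫ √(EG − F²) du dv with √(EG − F²) = sqrt(2)*Abs(u). Integrating over [0, 1] × [0, 2π] gives sqrt(2)*pi.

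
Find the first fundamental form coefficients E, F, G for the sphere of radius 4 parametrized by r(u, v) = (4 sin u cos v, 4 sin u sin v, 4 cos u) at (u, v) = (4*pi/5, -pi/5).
E = 16;  F = 0;  G = 10 - 2*sqrt(5)

Partials: r_u = (4*cos(u)*cos(v), 4*sin(v)*cos(u), -4*sin(u)), r_v = (-4*sin(u)*sin(v), 4*sin(u)*cos(v), 0). As functions of (u, v):
  E = r_u · r_u = 16,
  F = r_u · r_v = 0,
  G = r_v · r_v = 16*sin(u)^2.
Evaluating at (u, v) = (4*pi/5, -pi/5): E = 16, F = 0, G = 10 - 2*sqrt(5).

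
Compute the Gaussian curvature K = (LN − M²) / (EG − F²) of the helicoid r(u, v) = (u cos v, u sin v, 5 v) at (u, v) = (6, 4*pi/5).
K = -25/3721

Coefficients of the first fundamental form: E = 1, F = 0, G = u^2 + 25.
Coefficients of the second fundamental form: L = 0, M = -5/sqrt(u^2 + 25), N = 0.
Assemble K = (LN − M²)/(EG − F²) = -25/(u^2 + 25)^2. At (u, v) = (6, 4*pi/5): K = -25/3721.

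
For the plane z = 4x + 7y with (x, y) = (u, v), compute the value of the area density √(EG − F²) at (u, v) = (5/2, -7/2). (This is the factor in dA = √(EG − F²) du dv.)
√(EG − F²)|_{(5/2, -7/2)} = sqrt(66)

E = 17, F = 28, G = 50, so EG − F² = 66. Taking the positive square root: √(EG − F²) = sqrt(66). At (u, v) = (5/2, -7/2): sqrt(66).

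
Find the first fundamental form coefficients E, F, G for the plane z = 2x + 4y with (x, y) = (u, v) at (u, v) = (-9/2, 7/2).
E = 5;  F = 8;  G = 17

Partials: r_u = (1, 0, 2), r_v = (0, 1, 4). As functions of (u, v):
  E = r_u · r_u = 5,
  F = r_u · r_v = 8,
  G = r_v · r_v = 17.
Evaluating at (u, v) = (-9/2, 7/2): E = 5, F = 8, G = 17.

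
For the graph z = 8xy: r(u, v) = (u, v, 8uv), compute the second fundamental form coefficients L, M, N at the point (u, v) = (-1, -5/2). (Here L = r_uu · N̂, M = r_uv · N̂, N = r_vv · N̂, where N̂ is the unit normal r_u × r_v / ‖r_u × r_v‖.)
L = 0;  M = 8*sqrt(465)/465;  N = 0

Compute the unit normal N̂(u, v) = (-8*v/sqrt(64*u^2 + 64*v^2 + 1), -8*u/sqrt(64*u^2 + 64*v^2 + 1), 1/sqrt(64*u^2 + 64*v^2 + 1)), and the second partials r_uu, r_uv, r_vv. Take dot products:
  L(u, v) = r_uu · N̂ = 0,
  M(u, v) = r_uv · N̂ = 8/sqrt(64*u^2 + 64*v^2 + 1),
  N(u, v) = r_vv · N̂ = 0.
Evaluating at (u, v) = (-1, -5/2):
  L = 0, M = 8*sqrt(465)/465, N = 0.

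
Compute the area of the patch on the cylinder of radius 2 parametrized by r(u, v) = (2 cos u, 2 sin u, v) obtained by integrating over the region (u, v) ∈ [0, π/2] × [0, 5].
Area = 5*pi

Area = ∫∫ √(EG − F²) du dv with √(EG − F²) = 2. Integrating over [0, π/2] × [0, 5] gives 5*pi.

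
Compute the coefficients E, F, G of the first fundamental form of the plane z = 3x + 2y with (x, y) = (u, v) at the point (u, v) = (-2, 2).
E = 10;  F = 6;  G = 5

Partials: r_u = (1, 0, 3), r_v = (0, 1, 2). As functions of (u, v):
  E = r_u · r_u = 10,
  F = r_u · r_v = 6,
  G = r_v · r_v = 5.
Evaluating at (u, v) = (-2, 2): E = 10, F = 6, G = 5.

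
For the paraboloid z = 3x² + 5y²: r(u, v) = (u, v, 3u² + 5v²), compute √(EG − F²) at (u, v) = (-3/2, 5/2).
√(EG − F²)|_{(-3/2, 5/2)} = sqrt(707)

E = 36*u^2 + 1, F = 60*u*v, G = 100*v^2 + 1; EG − F² = 36*u^2 + 100*v^2 + 1; √(EG − F²) = sqrt(36*u^2 + 100*v^2 + 1). At the given point: sqrt(707).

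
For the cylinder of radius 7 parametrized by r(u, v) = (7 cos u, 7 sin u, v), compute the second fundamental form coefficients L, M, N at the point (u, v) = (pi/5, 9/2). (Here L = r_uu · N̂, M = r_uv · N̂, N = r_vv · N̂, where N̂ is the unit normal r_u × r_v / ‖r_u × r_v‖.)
L = -7;  M = 0;  N = 0

Compute the unit normal N̂(u, v) = (cos(u), sin(u), 0), and the second partials r_uu, r_uv, r_vv. Take dot products:
  L(u, v) = r_uu · N̂ = -7,
  M(u, v) = r_uv · N̂ = 0,
  N(u, v) = r_vv · N̂ = 0.
Evaluating at (u, v) = (pi/5, 9/2):
  L = -7, M = 0, N = 0.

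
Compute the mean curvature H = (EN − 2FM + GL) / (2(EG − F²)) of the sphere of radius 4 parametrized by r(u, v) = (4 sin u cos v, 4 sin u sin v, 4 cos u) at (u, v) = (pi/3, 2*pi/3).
H = -1/4

With E = 16, F = 0, G = 16*sin(u)^2, L = -4*sin(u)/Abs(sin(u)), M = 0, N = -4*sin(u)^3/Abs(sin(u)), assemble
  H = (EN − 2FM + GL) / (2(EG − F²)) = -sin(u)/(4*Abs(sin(u))).
At (u, v) = (pi/3, 2*pi/3): H = -1/4.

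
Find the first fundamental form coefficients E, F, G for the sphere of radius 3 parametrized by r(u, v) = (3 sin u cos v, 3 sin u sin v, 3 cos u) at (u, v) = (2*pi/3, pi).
E = 9;  F = 0;  G = 27/4

Partials: r_u = (3*cos(u)*cos(v), 3*sin(v)*cos(u), -3*sin(u)), r_v = (-3*sin(u)*sin(v), 3*sin(u)*cos(v), 0). As functions of (u, v):
  E = r_u · r_u = 9,
  F = r_u · r_v = 0,
  G = r_v · r_v = 9*sin(u)^2.
Evaluating at (u, v) = (2*pi/3, pi): E = 9, F = 0, G = 27/4.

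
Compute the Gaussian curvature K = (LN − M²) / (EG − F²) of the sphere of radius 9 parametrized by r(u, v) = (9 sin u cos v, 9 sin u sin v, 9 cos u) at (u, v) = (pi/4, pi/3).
K = 1/81

Coefficients of the first fundamental form: E = 81, F = 0, G = 81*sin(u)^2.
Coefficients of the second fundamental form: L = -9*sin(u)/Abs(sin(u)), M = 0, N = -9*sin(u)^3/Abs(sin(u)).
Assemble K = (LN − M²)/(EG − F²) = 1/81. At (u, v) = (pi/4, pi/3): K = 1/81.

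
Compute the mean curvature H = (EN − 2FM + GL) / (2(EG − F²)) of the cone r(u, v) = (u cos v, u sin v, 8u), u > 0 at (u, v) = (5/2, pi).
H = 8*sqrt(65)/325

With E = 65, F = 0, G = u^2, L = 0, M = 0, N = 8*sqrt(65)*u^2/(65*Abs(u)), assemble
  H = (EN − 2FM + GL) / (2(EG − F²)) = 4*sqrt(65)/(65*Abs(u)).
At (u, v) = (5/2, pi): H = 8*sqrt(65)/325.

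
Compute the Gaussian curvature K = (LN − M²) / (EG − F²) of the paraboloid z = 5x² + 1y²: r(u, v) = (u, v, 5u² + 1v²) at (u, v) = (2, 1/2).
K = 5/40401

Coefficients of the first fundamental form: E = 100*u^2 + 1, F = 20*u*v, G = 4*v^2 + 1.
Coefficients of the second fundamental form: L = 10/sqrt(100*u^2 + 4*v^2 + 1), M = 0, N = 2/sqrt(100*u^2 + 4*v^2 + 1).
Assemble K = (LN − M²)/(EG − F²) = 20/(10000*u^4 + 800*u^2*v^2 + 200*u^2 + 16*v^4 + 8*v^2 + 1). At (u, v) = (2, 1/2): K = 5/40401.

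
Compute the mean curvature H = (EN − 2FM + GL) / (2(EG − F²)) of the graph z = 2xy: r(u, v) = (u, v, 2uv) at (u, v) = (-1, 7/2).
H = 7*sqrt(6)/243

With E = 4*v^2 + 1, F = 4*u*v, G = 4*u^2 + 1, L = 0, M = 2/sqrt(4*u^2 + 4*v^2 + 1), N = 0, assemble
  H = (EN − 2FM + GL) / (2(EG − F²)) = -8*u*v/(4*u^2 + 4*v^2 + 1)^(3/2).
At (u, v) = (-1, 7/2): H = 7*sqrt(6)/243.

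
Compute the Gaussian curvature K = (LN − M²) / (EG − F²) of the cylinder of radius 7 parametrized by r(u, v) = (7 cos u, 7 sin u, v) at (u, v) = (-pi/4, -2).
K = 0

Coefficients of the first fundamental form: E = 49, F = 0, G = 1.
Coefficients of the second fundamental form: L = -7, M = 0, N = 0.
Assemble K = (LN − M²)/(EG − F²) = 0. At (u, v) = (-pi/4, -2): K = 0.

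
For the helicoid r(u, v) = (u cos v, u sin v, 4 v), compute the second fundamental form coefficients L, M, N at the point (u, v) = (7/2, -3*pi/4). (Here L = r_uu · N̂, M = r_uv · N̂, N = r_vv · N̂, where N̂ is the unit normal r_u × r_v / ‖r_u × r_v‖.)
L = 0;  M = -8*sqrt(113)/113;  N = 0

Compute the unit normal N̂(u, v) = (4*sin(v)/sqrt(u^2 + 16), -4*cos(v)/sqrt(u^2 + 16), u/sqrt(u^2 + 16)), and the second partials r_uu, r_uv, r_vv. Take dot products:
  L(u, v) = r_uu · N̂ = 0,
  M(u, v) = r_uv · N̂ = -4/sqrt(u^2 + 16),
  N(u, v) = r_vv · N̂ = 0.
Evaluating at (u, v) = (7/2, -3*pi/4):
  L = 0, M = -8*sqrt(113)/113, N = 0.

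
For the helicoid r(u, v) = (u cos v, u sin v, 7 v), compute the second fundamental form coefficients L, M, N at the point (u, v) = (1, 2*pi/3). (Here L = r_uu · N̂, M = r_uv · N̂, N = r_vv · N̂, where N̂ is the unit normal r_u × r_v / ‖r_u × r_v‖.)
L = 0;  M = -7*sqrt(2)/10;  N = 0

Compute the unit normal N̂(u, v) = (7*sin(v)/sqrt(u^2 + 49), -7*cos(v)/sqrt(u^2 + 49), u/sqrt(u^2 + 49)), and the second partials r_uu, r_uv, r_vv. Take dot products:
  L(u, v) = r_uu · N̂ = 0,
  M(u, v) = r_uv · N̂ = -7/sqrt(u^2 + 49),
  N(u, v) = r_vv · N̂ = 0.
Evaluating at (u, v) = (1, 2*pi/3):
  L = 0, M = -7*sqrt(2)/10, N = 0.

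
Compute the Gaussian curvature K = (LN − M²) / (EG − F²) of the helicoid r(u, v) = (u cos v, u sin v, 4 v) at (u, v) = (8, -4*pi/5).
K = -1/400

Coefficients of the first fundamental form: E = 1, F = 0, G = u^2 + 16.
Coefficients of the second fundamental form: L = 0, M = -4/sqrt(u^2 + 16), N = 0.
Assemble K = (LN − M²)/(EG − F²) = -16/(u^2 + 16)^2. At (u, v) = (8, -4*pi/5): K = -1/400.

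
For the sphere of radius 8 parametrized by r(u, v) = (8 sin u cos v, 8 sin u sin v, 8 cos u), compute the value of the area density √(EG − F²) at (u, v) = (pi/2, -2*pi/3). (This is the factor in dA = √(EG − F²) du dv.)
√(EG − F²)|_{(pi/2, -2*pi/3)} = 64

E = 64, F = 0, G = 64*sin(u)^2, so EG − F² = 4096*sin(u)^2. Taking the positive square root: √(EG − F²) = 64*Abs(sin(u)). At (u, v) = (pi/2, -2*pi/3): 64.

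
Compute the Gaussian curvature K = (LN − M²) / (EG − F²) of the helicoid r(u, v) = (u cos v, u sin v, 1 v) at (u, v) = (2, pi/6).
K = -1/25

Coefficients of the first fundamental form: E = 1, F = 0, G = u^2 + 1.
Coefficients of the second fundamental form: L = 0, M = -1/sqrt(u^2 + 1), N = 0.
Assemble K = (LN − M²)/(EG − F²) = -1/(u^2 + 1)^2. At (u, v) = (2, pi/6): K = -1/25.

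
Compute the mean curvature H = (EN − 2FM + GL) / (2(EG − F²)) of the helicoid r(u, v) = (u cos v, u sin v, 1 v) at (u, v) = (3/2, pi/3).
H = 0

With E = 1, F = 0, G = u^2 + 1, L = 0, M = -1/sqrt(u^2 + 1), N = 0, assemble
  H = (EN − 2FM + GL) / (2(EG − F²)) = 0.
At (u, v) = (3/2, pi/3): H = 0.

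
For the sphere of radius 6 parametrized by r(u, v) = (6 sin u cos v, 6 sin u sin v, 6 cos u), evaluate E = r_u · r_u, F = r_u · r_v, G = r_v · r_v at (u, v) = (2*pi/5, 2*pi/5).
E = 36;  F = 0;  G = 9*sqrt(5)/2 + 45/2

Partials: r_u = (6*cos(u)*cos(v), 6*sin(v)*cos(u), -6*sin(u)), r_v = (-6*sin(u)*sin(v), 6*sin(u)*cos(v), 0). As functions of (u, v):
  E = r_u · r_u = 36,
  F = r_u · r_v = 0,
  G = r_v · r_v = 36*sin(u)^2.
Evaluating at (u, v) = (2*pi/5, 2*pi/5): E = 36, F = 0, G = 9*sqrt(5)/2 + 45/2.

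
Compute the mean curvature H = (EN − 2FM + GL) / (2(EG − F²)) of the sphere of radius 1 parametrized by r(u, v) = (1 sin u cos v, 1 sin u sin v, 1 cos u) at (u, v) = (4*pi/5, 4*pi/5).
H = -1

With E = 1, F = 0, G = sin(u)^2, L = -sin(u)/Abs(sin(u)), M = 0, N = -sin(u)^3/Abs(sin(u)), assemble
  H = (EN − 2FM + GL) / (2(EG − F²)) = -sin(u)/Abs(sin(u)).
At (u, v) = (4*pi/5, 4*pi/5): H = -1.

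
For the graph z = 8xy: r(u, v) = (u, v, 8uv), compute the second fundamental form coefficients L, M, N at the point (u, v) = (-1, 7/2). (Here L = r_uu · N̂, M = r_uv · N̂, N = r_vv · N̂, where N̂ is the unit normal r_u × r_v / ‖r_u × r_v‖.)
L = 0;  M = 8*sqrt(849)/849;  N = 0

Compute the unit normal N̂(u, v) = (-8*v/sqrt(64*u^2 + 64*v^2 + 1), -8*u/sqrt(64*u^2 + 64*v^2 + 1), 1/sqrt(64*u^2 + 64*v^2 + 1)), and the second partials r_uu, r_uv, r_vv. Take dot products:
  L(u, v) = r_uu · N̂ = 0,
  M(u, v) = r_uv · N̂ = 8/sqrt(64*u^2 + 64*v^2 + 1),
  N(u, v) = r_vv · N̂ = 0.
Evaluating at (u, v) = (-1, 7/2):
  L = 0, M = 8*sqrt(849)/849, N = 0.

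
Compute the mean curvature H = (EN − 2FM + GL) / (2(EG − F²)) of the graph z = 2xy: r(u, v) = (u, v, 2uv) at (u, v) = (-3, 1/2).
H = 3*sqrt(38)/361

With E = 4*v^2 + 1, F = 4*u*v, G = 4*u^2 + 1, L = 0, M = 2/sqrt(4*u^2 + 4*v^2 + 1), N = 0, assemble
  H = (EN − 2FM + GL) / (2(EG − F²)) = -8*u*v/(4*u^2 + 4*v^2 + 1)^(3/2).
At (u, v) = (-3, 1/2): H = 3*sqrt(38)/361.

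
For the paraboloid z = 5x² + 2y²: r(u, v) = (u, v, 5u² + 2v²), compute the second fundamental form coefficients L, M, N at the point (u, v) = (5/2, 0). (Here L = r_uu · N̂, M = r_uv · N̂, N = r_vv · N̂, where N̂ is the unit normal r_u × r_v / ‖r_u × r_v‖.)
L = 5*sqrt(626)/313;  M = 0;  N = 2*sqrt(626)/313

Compute the unit normal N̂(u, v) = (-10*u/sqrt(100*u^2 + 16*v^2 + 1), -4*v/sqrt(100*u^2 + 16*v^2 + 1), 1/sqrt(100*u^2 + 16*v^2 + 1)), and the second partials r_uu, r_uv, r_vv. Take dot products:
  L(u, v) = r_uu · N̂ = 10/sqrt(100*u^2 + 16*v^2 + 1),
  M(u, v) = r_uv · N̂ = 0,
  N(u, v) = r_vv · N̂ = 4/sqrt(100*u^2 + 16*v^2 + 1).
Evaluating at (u, v) = (5/2, 0):
  L = 5*sqrt(626)/313, M = 0, N = 2*sqrt(626)/313.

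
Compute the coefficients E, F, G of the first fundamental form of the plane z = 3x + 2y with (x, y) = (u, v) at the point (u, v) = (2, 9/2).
E = 10;  F = 6;  G = 5

Partials: r_u = (1, 0, 3), r_v = (0, 1, 2). As functions of (u, v):
  E = r_u · r_u = 10,
  F = r_u · r_v = 6,
  G = r_v · r_v = 5.
Evaluating at (u, v) = (2, 9/2): E = 10, F = 6, G = 5.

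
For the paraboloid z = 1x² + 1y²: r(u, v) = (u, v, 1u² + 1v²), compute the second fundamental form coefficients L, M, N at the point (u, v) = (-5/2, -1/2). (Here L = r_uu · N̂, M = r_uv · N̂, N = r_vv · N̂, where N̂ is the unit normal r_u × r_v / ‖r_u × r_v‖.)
L = 2*sqrt(3)/9;  M = 0;  N = 2*sqrt(3)/9

Compute the unit normal N̂(u, v) = (-2*u/sqrt(4*u^2 + 4*v^2 + 1), -2*v/sqrt(4*u^2 + 4*v^2 + 1), 1/sqrt(4*u^2 + 4*v^2 + 1)), and the second partials r_uu, r_uv, r_vv. Take dot products:
  L(u, v) = r_uu · N̂ = 2/sqrt(4*u^2 + 4*v^2 + 1),
  M(u, v) = r_uv · N̂ = 0,
  N(u, v) = r_vv · N̂ = 2/sqrt(4*u^2 + 4*v^2 + 1).
Evaluating at (u, v) = (-5/2, -1/2):
  L = 2*sqrt(3)/9, M = 0, N = 2*sqrt(3)/9.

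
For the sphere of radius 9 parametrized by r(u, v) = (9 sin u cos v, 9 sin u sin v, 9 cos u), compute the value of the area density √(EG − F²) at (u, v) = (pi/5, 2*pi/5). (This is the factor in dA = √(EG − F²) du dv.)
√(EG − F²)|_{(pi/5, 2*pi/5)} = 81*sqrt(10 - 2*sqrt(5))/4

E = 81, F = 0, G = 81*sin(u)^2, so EG − F² = 6561*sin(u)^2. Taking the positive square root: √(EG − F²) = 81*Abs(sin(u)). At (u, v) = (pi/5, 2*pi/5): 81*sqrt(10 - 2*sqrt(5))/4.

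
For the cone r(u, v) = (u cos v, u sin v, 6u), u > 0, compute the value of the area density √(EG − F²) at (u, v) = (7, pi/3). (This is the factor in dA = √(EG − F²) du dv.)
√(EG − F²)|_{(7, pi/3)} = 7*sqrt(37)

E = 37, F = 0, G = u^2, so EG − F² = 37*u^2. Taking the positive square root: √(EG − F²) = sqrt(37)*Abs(u). At (u, v) = (7, pi/3): 7*sqrt(37).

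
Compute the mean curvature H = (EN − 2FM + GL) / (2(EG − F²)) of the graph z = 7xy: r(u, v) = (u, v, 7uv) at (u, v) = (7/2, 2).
H = -19208*sqrt(3189)/10169721

With E = 49*v^2 + 1, F = 49*u*v, G = 49*u^2 + 1, L = 0, M = 7/sqrt(49*u^2 + 49*v^2 + 1), N = 0, assemble
  H = (EN − 2FM + GL) / (2(EG − F²)) = -343*u*v/(49*u^2 + 49*v^2 + 1)^(3/2).
At (u, v) = (7/2, 2): H = -19208*sqrt(3189)/10169721.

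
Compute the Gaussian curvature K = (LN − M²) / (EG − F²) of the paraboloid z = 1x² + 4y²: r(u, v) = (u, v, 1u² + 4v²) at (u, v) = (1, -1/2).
K = 16/441

Coefficients of the first fundamental form: E = 4*u^2 + 1, F = 16*u*v, G = 64*v^2 + 1.
Coefficients of the second fundamental form: L = 2/sqrt(4*u^2 + 64*v^2 + 1), M = 0, N = 8/sqrt(4*u^2 + 64*v^2 + 1).
Assemble K = (LN − M²)/(EG − F²) = 16/(16*u^4 + 512*u^2*v^2 + 8*u^2 + 4096*v^4 + 128*v^2 + 1). At (u, v) = (1, -1/2): K = 16/441.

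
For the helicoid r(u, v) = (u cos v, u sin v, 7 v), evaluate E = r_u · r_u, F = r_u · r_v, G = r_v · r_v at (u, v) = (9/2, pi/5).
E = 1;  F = 0;  G = 277/4

Partials: r_u = (cos(v), sin(v), 0), r_v = (-u*sin(v), u*cos(v), 7). As functions of (u, v):
  E = r_u · r_u = 1,
  F = r_u · r_v = 0,
  G = r_v · r_v = u^2 + 49.
Evaluating at (u, v) = (9/2, pi/5): E = 1, F = 0, G = 277/4.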